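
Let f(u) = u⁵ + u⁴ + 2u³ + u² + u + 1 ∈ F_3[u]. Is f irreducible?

Yes

Check for roots in F_3: f(0) = 1; f(1) = 1; f(2) = 2.
No roots, so no linear factors.
Monic irreducibles of degree 2 over GF(3): u² + 1, u² + u + 2, u² + 2u + 2.
None of them divide f (all give nonzero remainder).
No irreducible factor of degree ≤ 2 exists, so f is irreducible over GF(3).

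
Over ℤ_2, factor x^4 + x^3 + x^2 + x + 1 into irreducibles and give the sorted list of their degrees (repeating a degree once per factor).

4

Write f(x) = x^4 + x^3 + x^2 + x + 1.
Roots in ℤ_2: f(0) = 1; f(1) = 1.
Complete factorization: f(x) = (x^4 + x^3 + x^2 + x + 1).
Factor degrees with multiplicity: 4 = 4.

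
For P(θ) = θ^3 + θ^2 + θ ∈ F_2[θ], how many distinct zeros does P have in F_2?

1

Evaluate at each of the 2 elements of F_2:
P(0) = 0 → root; P(1) = 1.
Roots: {0}.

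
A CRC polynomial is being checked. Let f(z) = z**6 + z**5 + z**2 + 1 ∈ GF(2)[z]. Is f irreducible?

Check for roots in GF(2): f(0) = 1; f(1) = 0 → root.
f(1) = 0, so (z − 1) divides f(z); f is reducible.

No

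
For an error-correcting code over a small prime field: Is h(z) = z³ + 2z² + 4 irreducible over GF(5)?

Check for roots in GF(5): h(0) = 4; h(1) = 2; h(2) = 0 → root; h(3) = 4; h(4) = 0 → root.
h(2) = 0, so (z − 2) divides h(z); h is reducible.

No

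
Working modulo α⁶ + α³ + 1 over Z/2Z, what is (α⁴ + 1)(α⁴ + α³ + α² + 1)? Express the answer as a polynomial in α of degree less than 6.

α^5 + α^4 + α

Multiply in Z/2Z[α]: (α⁴ + 1)·(α⁴ + α³ + α² + 1) = α⁸ + α⁷ + α⁶ + α³ + α² + 1.
Reduce using α⁶ ≡ α³ + 1 (mod α⁶ + α³ + 1).
Reduced: α⁵ + α⁴ + α.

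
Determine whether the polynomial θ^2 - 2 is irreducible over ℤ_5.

Yes

Write g(θ) = θ^2 - 2.
Check for roots in ℤ_5: g(0) = 3; g(1) = 4; g(2) = 2; g(3) = 2; g(4) = 4.
No roots. A degree-2 polynomial over a field with no linear factor is irreducible.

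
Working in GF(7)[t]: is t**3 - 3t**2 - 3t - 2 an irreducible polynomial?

No

Write f(t) = t**3 - 3t**2 - 3t - 2.
Check for roots in GF(7): f(0) = 5; f(1) = 0 → root; f(2) = 2; f(3) = 3; f(4) = 2; f(5) = 5; f(6) = 4.
f(1) = 0, so (t − 1) divides f(t); f is reducible.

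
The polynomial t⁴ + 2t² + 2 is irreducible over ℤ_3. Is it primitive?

Write f(t) = t⁴ + 2t² + 2.
|GF(3^4)^×| = 3^4 − 1 = 80. Prime factorization: 80 = 2^4·5.
f is primitive ⇔ t has order 80 in GF(3)[t]/(f), i.e. t^(80/q) ≠ 1 for each prime q | 80.
t^(40) mod f = 2.
t^(16) mod f = 1
Since t^(16) = 1, the order of t divides 16 < 80; not primitive.

No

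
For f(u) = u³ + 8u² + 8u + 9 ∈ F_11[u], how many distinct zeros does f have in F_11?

Evaluate at each of the 11 elements of F_11:
f(0) = 9; f(1) = 4; f(2) = 10; f(3) = 0 → root; f(4) = 2; f(5) = 0 → root; f(6) = 0 → root; f(7) = 8; f(8) = 8; f(9) = 6; f(10) = 8.
Roots: {3, 5, 6}.

3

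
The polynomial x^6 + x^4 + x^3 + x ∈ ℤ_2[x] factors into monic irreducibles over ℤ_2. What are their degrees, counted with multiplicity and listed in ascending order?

1, 1, 1, 1, 2

Write f(x) = x^6 + x^4 + x^3 + x.
Roots in ℤ_2: f(0) = 0 → root; f(1) = 0 → root.
Linear factors from roots: (x), (x + 1).
Complete factorization: f(x) = (x)·(x + 1)^3·(x^2 + x + 1).
Factor degrees with multiplicity: 1 + 1 + 1 + 1 + 2 = 6.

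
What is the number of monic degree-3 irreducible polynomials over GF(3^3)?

6552

The number of monic irreducibles of degree 3 over GF(27) is (1/3)·Σ_{d∣3} μ(3/d) 27^d.
Divisors of 3: 1, 3; μ(3/d) for each: -1, 1.
Σ = − 27^1 + 27^3 = 19656.
N = 19656/3 = 6552.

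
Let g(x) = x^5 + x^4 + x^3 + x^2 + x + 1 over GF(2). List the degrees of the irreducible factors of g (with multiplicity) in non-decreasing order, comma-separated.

Roots in GF(2): g(0) = 1; g(1) = 0 → root.
Linear factors from roots: (x + 1).
Complete factorization: g(x) = (x + 1)·(x^2 + x + 1)^2.
Factor degrees with multiplicity: 1 + 2 + 2 = 5.

1, 2, 2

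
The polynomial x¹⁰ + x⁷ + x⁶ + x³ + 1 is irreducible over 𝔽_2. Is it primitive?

No

Write f(x) = x¹⁰ + x⁷ + x⁶ + x³ + 1.
|GF(2^10)^×| = 2^10 − 1 = 1023. Prime factorization: 1023 = 3·11·31.
f is primitive ⇔ x has order 1023 in GF(2)[x]/(f), i.e. x^(1023/q) ≠ 1 for each prime q | 1023.
x^(341) mod f = 1
x^(93) mod f = x⁸ + x⁷ + x⁶ + x⁵ + x⁴ + x².
x^(33) mod f = x⁹ + x⁷ + x⁶ + x⁵ + x⁴ + x + 1.
Since x^(341) = 1, the order of x divides 341 < 1023; not primitive.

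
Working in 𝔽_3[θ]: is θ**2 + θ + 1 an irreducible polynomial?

Write f(θ) = θ**2 + θ + 1.
Check for roots in 𝔽_3: f(0) = 1; f(1) = 0 → root; f(2) = 1.
f(1) = 0, so (θ − 1) divides f(θ); f is reducible.

No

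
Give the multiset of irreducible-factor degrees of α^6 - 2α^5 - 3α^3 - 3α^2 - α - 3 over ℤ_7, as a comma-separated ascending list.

Write f(α) = α^6 - 2α^5 - 3α^3 - 3α^2 - α - 3.
Complete factorization: f(α) = (α^6 - 2α^5 - 3α^3 - 3α^2 - α - 3).
Factor degrees with multiplicity: 6 = 6.

6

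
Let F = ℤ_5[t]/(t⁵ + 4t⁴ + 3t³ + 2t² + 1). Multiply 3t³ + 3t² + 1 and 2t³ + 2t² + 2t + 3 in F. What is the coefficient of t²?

0

Multiply in ℤ_5[t]: (3t³ + 3t² + 1)·(2t³ + 2t² + 2t + 3) = t⁶ + 2t⁵ + 2t⁴ + 2t³ + t² + 2t + 3.
Reduce using t⁵ ≡ t⁴ + 2t³ + 3t² + 4 (mod t⁵ + 4t⁴ + 3t³ + 2t² + 1).
Reduced: 2t⁴ + t³ + t.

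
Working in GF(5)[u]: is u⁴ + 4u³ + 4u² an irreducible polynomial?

Write m(u) = u⁴ + 4u³ + 4u².
Check for roots in GF(5): m(0) = 0 → root; m(1) = 4; m(2) = 4; m(3) = 0 → root; m(4) = 1.
m(0) = 0, so (u) divides m(u); m is reducible.

No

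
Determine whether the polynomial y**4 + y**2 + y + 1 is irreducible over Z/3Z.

Write m(y) = y**4 + y**2 + y + 1.
Check for roots in Z/3Z: m(0) = 1; m(1) = 1; m(2) = 2.
No roots, so no linear factors.
Monic irreducibles of degree 2 over GF(3): y**2 + 1, y**2 + y + 2, y**2 + 2y + 2.
None of them divide m (all give nonzero remainder).
No irreducible factor of degree ≤ 2 exists, so m is irreducible over GF(3).

Yes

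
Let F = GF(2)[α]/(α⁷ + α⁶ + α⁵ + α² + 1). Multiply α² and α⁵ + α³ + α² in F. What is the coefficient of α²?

1

Multiply in GF(2)[α]: (α²)·(α⁵ + α³ + α²) = α⁷ + α⁵ + α⁴.
Reduce using α⁷ ≡ α⁶ + α⁵ + α² + 1 (mod α⁷ + α⁶ + α⁵ + α² + 1).
Reduced: α⁶ + α⁴ + α² + 1.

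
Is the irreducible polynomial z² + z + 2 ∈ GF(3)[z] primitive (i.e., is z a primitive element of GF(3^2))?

Yes

Write f(z) = z² + z + 2.
|GF(3^2)^×| = 3^2 − 1 = 8. Prime factorization: 8 = 2^3.
f is primitive ⇔ z has order 8 in GF(3)[z]/(f), i.e. z^(8/q) ≠ 1 for each prime q | 8.
z^(4) mod f = 2.
None equal 1, so z has full order 8; f is primitive.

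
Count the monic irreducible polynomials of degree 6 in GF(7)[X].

By the necklace-counting formula, N_7(6) = (1/6) Σ_{d|6} μ(6/d)·7^d.
Divisors of 6: 1, 2, 3, 6; μ(6/d) for each: 1, -1, -1, 1.
Σ = 7^1 − 7^2 − 7^3 + 7^6 = 117264.
N = 117264/6 = 19544.

19544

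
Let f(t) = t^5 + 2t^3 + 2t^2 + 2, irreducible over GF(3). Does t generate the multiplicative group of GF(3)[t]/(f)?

|GF(3^5)^×| = 3^5 − 1 = 242. Prime factorization: 242 = 2·11^2.
f is primitive ⇔ t has order 242 in GF(3)[t]/(f), i.e. t^(242/q) ≠ 1 for each prime q | 242.
t^(121) mod f = 1
t^(22) mod f = t^2 + t + 2.
Since t^(121) = 1, the order of t divides 121 < 242; not primitive.

No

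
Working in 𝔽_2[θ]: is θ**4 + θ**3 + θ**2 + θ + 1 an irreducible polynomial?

Yes

Write P(θ) = θ**4 + θ**3 + θ**2 + θ + 1.
Check for roots in 𝔽_2: P(0) = 1; P(1) = 1.
No roots, so no linear factors.
Monic irreducibles of degree 2 over GF(2): θ**2 + θ + 1.
None of them divide P (all give nonzero remainder).
No irreducible factor of degree ≤ 2 exists, so P is irreducible over GF(2).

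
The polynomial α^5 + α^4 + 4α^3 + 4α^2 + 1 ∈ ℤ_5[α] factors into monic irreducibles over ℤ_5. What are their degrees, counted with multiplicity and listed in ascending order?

Write h(α) = α^5 + α^4 + 4α^3 + 4α^2 + 1.
Roots in ℤ_5: h(0) = 1; h(1) = 1; h(2) = 2; h(3) = 4; h(4) = 1.
Complete factorization: h(α) = (α^5 + α^4 + 4α^3 + 4α^2 + 1).
Factor degrees with multiplicity: 5 = 5.

5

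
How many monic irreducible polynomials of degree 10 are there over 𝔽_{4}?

104754

x^(4^10) − x is the product of all monic irreducibles of degree dividing 10; Möbius inversion gives N = (1/10) Σ μ(10/d)·4^d.
Divisors of 10: 1, 2, 5, 10; μ(10/d) for each: 1, -1, -1, 1.
Σ = 4^1 − 4^2 − 4^5 + 4^10 = 1047540.
N = 1047540/10 = 104754.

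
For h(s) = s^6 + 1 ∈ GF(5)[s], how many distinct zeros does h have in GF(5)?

2

Evaluate at each of the 5 elements of GF(5):
h(0) = 1; h(1) = 2; h(2) = 0 → root; h(3) = 0 → root; h(4) = 2.
Roots: {2, 3}.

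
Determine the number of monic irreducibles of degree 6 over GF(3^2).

Gauss's count: N_{9}(6) = (1/6) Σ_{d|6} μ(6/d)·9^d.
Divisors of 6: 1, 2, 3, 6; μ(6/d) for each: 1, -1, -1, 1.
Σ = 9^1 − 9^2 − 9^3 + 9^6 = 530640.
N = 530640/6 = 88440.

88440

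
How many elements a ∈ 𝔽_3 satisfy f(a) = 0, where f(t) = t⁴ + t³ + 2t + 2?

2

Evaluate at each of the 3 elements of 𝔽_3:
f(0) = 2; f(1) = 0 → root; f(2) = 0 → root.
Roots: {1, 2}.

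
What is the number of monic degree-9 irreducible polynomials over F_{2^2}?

By the necklace-counting formula, N_4(9) = (1/9) Σ_{d|9} μ(9/d)·4^d.
Divisors of 9: 1, 3, 9; μ(9/d) for each: 0, -1, 1.
Σ = − 4^3 + 4^9 = 262080.
N = 262080/9 = 29120.

29120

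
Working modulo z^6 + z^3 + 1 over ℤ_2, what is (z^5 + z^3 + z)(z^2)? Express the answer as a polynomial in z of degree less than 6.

Multiply in ℤ_2[z]: (z^5 + z^3 + z)·(z^2) = z^7 + z^5 + z^3.
Reduce using z^6 ≡ z^3 + 1 (mod z^6 + z^3 + 1).
Reduced: z^5 + z^4 + z^3 + z.

z^5 + z^4 + z^3 + z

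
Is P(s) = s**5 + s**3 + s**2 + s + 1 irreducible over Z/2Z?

Check for roots in Z/2Z: P(0) = 1; P(1) = 1.
No roots, so no linear factors.
Monic irreducibles of degree 2 over GF(2): s**2 + s + 1.
None of them divide P (all give nonzero remainder).
No irreducible factor of degree ≤ 2 exists, so P is irreducible over GF(2).

Yes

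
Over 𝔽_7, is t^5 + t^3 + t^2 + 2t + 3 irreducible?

No

Write m(t) = t^5 + t^3 + t^2 + 2t + 3.
Check for roots in 𝔽_7: m(0) = 3; m(1) = 1; m(2) = 2; m(3) = 1; m(4) = 2; m(5) = 5; m(6) = 0 → root.
m(6) = 0, so (t − 6) divides m(t); m is reducible.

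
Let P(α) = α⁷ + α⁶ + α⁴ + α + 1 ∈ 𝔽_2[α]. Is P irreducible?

Yes

Check for roots in 𝔽_2: P(0) = 1; P(1) = 1.
No roots, so no linear factors.
Monic irreducibles of degree 2 over GF(2): α² + α + 1.
None of them divide P (all give nonzero remainder).
Monic irreducibles of degree 3 over GF(2): α³ + α + 1, α³ + α² + 1.
None of them divide P (all give nonzero remainder).
No irreducible factor of degree ≤ 3 exists, so P is irreducible over GF(2).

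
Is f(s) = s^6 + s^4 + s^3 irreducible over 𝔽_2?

No

Check for roots in 𝔽_2: f(0) = 0 → root; f(1) = 1.
f(0) = 0, so (s) divides f(s); f is reducible.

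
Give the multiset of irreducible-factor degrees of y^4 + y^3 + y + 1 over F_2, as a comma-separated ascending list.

1, 1, 2

Write g(y) = y^4 + y^3 + y + 1.
Roots in F_2: g(0) = 1; g(1) = 0 → root.
Linear factors from roots: (y + 1).
Complete factorization: g(y) = (y + 1)^2·(y^2 + y + 1).
Factor degrees with multiplicity: 1 + 1 + 2 = 4.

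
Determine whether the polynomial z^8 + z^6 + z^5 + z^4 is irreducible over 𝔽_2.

Write P(z) = z^8 + z^6 + z^5 + z^4.
Check for roots in 𝔽_2: P(0) = 0 → root; P(1) = 0 → root.
P(0) = 0, so (z) divides P(z); P is reducible.

No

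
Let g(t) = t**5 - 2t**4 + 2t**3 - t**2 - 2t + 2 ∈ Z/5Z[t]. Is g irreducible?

Check for roots in Z/5Z: g(0) = 2; g(1) = 0 → root; g(2) = 0 → root; g(3) = 2; g(4) = 3.
g(1) = 0, so (t − 1) divides g(t); g is reducible.

No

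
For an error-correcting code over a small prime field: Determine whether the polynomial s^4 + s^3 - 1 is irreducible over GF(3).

Yes

Write m(s) = s^4 + s^3 - 1.
Check for roots in GF(3): m(0) = 2; m(1) = 1; m(2) = 2.
No roots, so no linear factors.
Monic irreducibles of degree 2 over GF(3): s^2 + 1, s^2 + s - 1, s^2 - s - 1.
None of them divide m (all give nonzero remainder).
No irreducible factor of degree ≤ 2 exists, so m is irreducible over GF(3).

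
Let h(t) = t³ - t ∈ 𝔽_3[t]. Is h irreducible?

Check for roots in 𝔽_3: h(0) = 0 → root; h(1) = 0 → root; h(2) = 0 → root.
h(0) = 0, so (t) divides h(t); h is reducible.

No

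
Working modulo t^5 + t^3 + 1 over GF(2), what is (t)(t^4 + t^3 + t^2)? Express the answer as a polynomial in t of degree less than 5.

Multiply in GF(2)[t]: (t)·(t^4 + t^3 + t^2) = t^5 + t^4 + t^3.
Reduce using t^5 ≡ t^3 + 1 (mod t^5 + t^3 + 1).
Reduced: t^4 + 1.

t^4 + 1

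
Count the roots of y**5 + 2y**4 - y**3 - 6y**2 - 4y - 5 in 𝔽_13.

4

Write P(y) = y**5 + 2y**4 - y**3 - 6y**2 - 4y - 5.
Evaluate at each of the 13 elements of 𝔽_13:
P(0) = 8; P(1) = 0 → root; P(2) = 6; P(3) = 8; P(4) = 3; P(5) = 6; P(6) = 1; P(7) = 9; P(8) = 0 → root; P(9) = 0 → root; P(10) = 3; P(11) = 0 → root; P(12) = 8.
Roots: {1, 8, 9, 11}.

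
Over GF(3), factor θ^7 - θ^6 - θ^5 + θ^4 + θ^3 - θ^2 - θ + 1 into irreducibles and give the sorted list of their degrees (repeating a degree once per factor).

Write h(θ) = θ^7 - θ^6 - θ^5 + θ^4 + θ^3 - θ^2 - θ + 1.
Roots in GF(3): h(0) = 1; h(1) = 0 → root; h(2) = 0 → root.
Linear factors from roots: (θ - 1), (θ + 1).
Complete factorization: h(θ) = (θ + 1)·(θ - 1)^2·(θ^2 + θ - 1)·(θ^2 - θ - 1).
Factor degrees with multiplicity: 1 + 1 + 1 + 2 + 2 = 7.

1, 1, 1, 2, 2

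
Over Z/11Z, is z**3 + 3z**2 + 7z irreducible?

Write h(z) = z**3 + 3z**2 + 7z.
Check each element of Z/11Z for a root: h(0)=0, h(1)=0, h(2)=1, h(3)=9, h(4)=8, h(5)=4, h(6)=3, h(7)=0, h(8)=1, h(9)=1, h(10)=6.
h(0) = 0, so (z) divides h(z); h is reducible.

No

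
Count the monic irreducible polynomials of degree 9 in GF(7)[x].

4483696

x^(7^9) − x is the product of all monic irreducibles of degree dividing 9; Möbius inversion gives N = (1/9) Σ μ(9/d)·7^d.
Divisors of 9: 1, 3, 9; μ(9/d) for each: 0, -1, 1.
Σ = − 7^3 + 7^9 = 40353264.
N = 40353264/9 = 4483696.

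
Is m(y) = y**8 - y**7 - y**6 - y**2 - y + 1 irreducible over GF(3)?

Check for roots in GF(3): m(0) = 1; m(1) = 1; m(2) = 2.
No roots, so no linear factors.
Monic irreducibles of degree 2 over GF(3): y**2 + 1, y**2 + y - 1, y**2 - y - 1.
None of them divide m (all give nonzero remainder).
Degree-3 irreducible divisors: test the 8 monic irreducibles of degree 3 over GF(3).
None of them divide m (all give nonzero remainder).
Degree-4 irreducible divisors: test the 18 monic irreducibles of degree 4 over GF(3).
None of them divide m (all give nonzero remainder).
No irreducible factor of degree ≤ 4 exists, so m is irreducible over GF(3).

Yes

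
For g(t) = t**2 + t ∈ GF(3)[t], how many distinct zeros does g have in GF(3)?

Evaluate at each of the 3 elements of GF(3):
g(0) = 0 → root; g(1) = 2; g(2) = 0 → root.
Roots: {0, 2}.

2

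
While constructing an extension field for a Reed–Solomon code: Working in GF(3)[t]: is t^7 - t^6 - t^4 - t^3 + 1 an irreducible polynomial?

Yes

Write h(t) = t^7 - t^6 - t^4 - t^3 + 1.
Check for roots in GF(3): h(0) = 1; h(1) = 2; h(2) = 2.
No roots, so no linear factors.
Monic irreducibles of degree 2 over GF(3): t^2 + 1, t^2 + t - 1, t^2 - t - 1.
None of them divide h (all give nonzero remainder).
Degree-3 irreducible divisors: test the 8 monic irreducibles of degree 3 over GF(3).
None of them divide h (all give nonzero remainder).
No irreducible factor of degree ≤ 3 exists, so h is irreducible over GF(3).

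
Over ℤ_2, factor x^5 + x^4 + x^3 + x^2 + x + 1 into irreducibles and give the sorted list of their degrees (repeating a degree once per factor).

Write h(x) = x^5 + x^4 + x^3 + x^2 + x + 1.
Roots in ℤ_2: h(0) = 1; h(1) = 0 → root.
Linear factors from roots: (x + 1).
Complete factorization: h(x) = (x + 1)·(x^2 + x + 1)^2.
Factor degrees with multiplicity: 1 + 2 + 2 = 5.

1, 2, 2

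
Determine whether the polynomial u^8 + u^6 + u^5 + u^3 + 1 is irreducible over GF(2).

Write P(u) = u^8 + u^6 + u^5 + u^3 + 1.
Check for roots in GF(2): P(0) = 1; P(1) = 1.
No roots, so no linear factors.
Monic irreducibles of degree 2 over GF(2): u^2 + u + 1.
None of them divide P (all give nonzero remainder).
Monic irreducibles of degree 3 over GF(2): u^3 + u + 1, u^3 + u^2 + 1.
None of them divide P (all give nonzero remainder).
Monic irreducibles of degree 4 over GF(2): u^4 + u + 1, u^4 + u^3 + 1, u^4 + u^3 + u^2 + u + 1.
None of them divide P (all give nonzero remainder).
No irreducible factor of degree ≤ 4 exists, so P is irreducible over GF(2).

Yes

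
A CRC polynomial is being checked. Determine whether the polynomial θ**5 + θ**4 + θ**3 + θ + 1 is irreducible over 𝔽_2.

Yes

Write m(θ) = θ**5 + θ**4 + θ**3 + θ + 1.
Check for roots in 𝔽_2: m(0) = 1; m(1) = 1.
No roots, so no linear factors.
Monic irreducibles of degree 2 over GF(2): θ**2 + θ + 1.
None of them divide m (all give nonzero remainder).
No irreducible factor of degree ≤ 2 exists, so m is irreducible over GF(2).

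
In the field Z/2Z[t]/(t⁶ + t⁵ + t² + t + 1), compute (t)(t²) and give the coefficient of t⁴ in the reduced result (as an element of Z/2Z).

Multiply in Z/2Z[t]: (t)·(t²) = t³.
Reduced: t³.

0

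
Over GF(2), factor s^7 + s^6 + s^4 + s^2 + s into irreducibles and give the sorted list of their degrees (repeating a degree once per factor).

1, 2, 2, 2

Write h(s) = s^7 + s^6 + s^4 + s^2 + s.
Roots in GF(2): h(0) = 0 → root; h(1) = 1.
Linear factors from roots: (s).
Complete factorization: h(s) = (s)·(s^2 + s + 1)^3.
Factor degrees with multiplicity: 1 + 2 + 2 + 2 = 7.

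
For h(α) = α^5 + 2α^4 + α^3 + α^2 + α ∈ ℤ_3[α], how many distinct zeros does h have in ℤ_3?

Evaluate at each of the 3 elements of ℤ_3:
h(0) = 0 → root; h(1) = 0 → root; h(2) = 0 → root.
Roots: {0, 1, 2}.

3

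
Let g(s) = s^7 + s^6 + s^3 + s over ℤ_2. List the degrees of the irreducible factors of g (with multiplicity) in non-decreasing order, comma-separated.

Roots in ℤ_2: g(0) = 0 → root; g(1) = 0 → root.
Linear factors from roots: (s), (s + 1).
Complete factorization: g(s) = (s)·(s + 1)·(s^2 + s + 1)·(s^3 + s^2 + 1).
Factor degrees with multiplicity: 1 + 1 + 2 + 3 = 7.

1, 1, 2, 3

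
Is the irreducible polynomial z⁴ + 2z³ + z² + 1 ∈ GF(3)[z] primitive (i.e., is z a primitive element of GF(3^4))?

Write f(z) = z⁴ + 2z³ + z² + 1.
|GF(3^4)^×| = 3^4 − 1 = 80. Prime factorization: 80 = 2^4·5.
f is primitive ⇔ z has order 80 in GF(3)[z]/(f), i.e. z^(80/q) ≠ 1 for each prime q | 80.
z^(40) mod f = 1
z^(16) mod f = z³ + z² + 2z.
Since z^(40) = 1, the order of z divides 40 < 80; not primitive.

No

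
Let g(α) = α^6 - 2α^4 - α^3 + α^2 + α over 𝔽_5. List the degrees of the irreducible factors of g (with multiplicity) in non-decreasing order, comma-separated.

1, 1, 1, 1, 2

Roots in 𝔽_5: g(0) = 0 → root; g(1) = 0 → root; g(2) = 0 → root; g(3) = 2; g(4) = 0 → root.
Linear factors from roots: (α), (α - 1), (α - 2), (α + 1).
Complete factorization: g(α) = (α)·(α + 1)·(α - 2)·(α - 1)·(α^2 + 2α - 2).
Factor degrees with multiplicity: 1 + 1 + 1 + 1 + 2 = 6.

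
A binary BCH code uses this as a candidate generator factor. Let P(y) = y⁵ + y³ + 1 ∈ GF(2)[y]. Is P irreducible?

Yes

Check for roots in GF(2): P(0) = 1; P(1) = 1.
No roots, so no linear factors.
Monic irreducibles of degree 2 over GF(2): y² + y + 1.
None of them divide P (all give nonzero remainder).
No irreducible factor of degree ≤ 2 exists, so P is irreducible over GF(2).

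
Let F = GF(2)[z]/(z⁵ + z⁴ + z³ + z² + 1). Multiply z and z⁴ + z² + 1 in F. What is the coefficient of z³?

Multiply in GF(2)[z]: (z)·(z⁴ + z² + 1) = z⁵ + z³ + z.
Reduce using z⁵ ≡ z⁴ + z³ + z² + 1 (mod z⁵ + z⁴ + z³ + z² + 1).
Reduced: z⁴ + z² + z + 1.

0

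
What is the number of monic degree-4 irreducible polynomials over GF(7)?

588

x^(7^4) − x is the product of all monic irreducibles of degree dividing 4; Möbius inversion gives N = (1/4) Σ μ(4/d)·7^d.
Divisors of 4: 1, 2, 4; μ(4/d) for each: 0, -1, 1.
Σ = − 7^2 + 7^4 = 2352.
N = 2352/4 = 588.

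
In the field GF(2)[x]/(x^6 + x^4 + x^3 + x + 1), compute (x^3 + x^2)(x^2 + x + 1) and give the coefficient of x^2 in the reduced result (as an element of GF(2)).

Multiply in GF(2)[x]: (x^3 + x^2)·(x^2 + x + 1) = x^5 + x^2.
Reduced: x^5 + x^2.

1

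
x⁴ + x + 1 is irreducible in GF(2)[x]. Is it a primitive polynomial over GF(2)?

Write f(x) = x⁴ + x + 1.
|GF(2^4)^×| = 2^4 − 1 = 15. Prime factorization: 15 = 3·5.
f is primitive ⇔ x has order 15 in GF(2)[x]/(f), i.e. x^(15/q) ≠ 1 for each prime q | 15.
x^(5) mod f = x² + x.
x^(3) mod f = x³.
None equal 1, so x has full order 15; f is primitive.

Yes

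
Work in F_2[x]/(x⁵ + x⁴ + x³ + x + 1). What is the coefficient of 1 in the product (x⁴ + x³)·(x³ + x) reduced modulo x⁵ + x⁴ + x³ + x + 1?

Multiply in F_2[x]: (x⁴ + x³)·(x³ + x) = x⁷ + x⁶ + x⁵ + x⁴.
Reduce using x⁵ ≡ x⁴ + x³ + x + 1 (mod x⁵ + x⁴ + x³ + x + 1).
Reduced: x⁴ + x³ + x².

0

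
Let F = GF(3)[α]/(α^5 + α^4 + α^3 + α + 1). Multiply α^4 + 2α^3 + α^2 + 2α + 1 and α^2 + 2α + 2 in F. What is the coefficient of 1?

Multiply in GF(3)[α]: (α^4 + 2α^3 + α^2 + 2α + 1)·(α^2 + 2α + 2) = α^6 + α^5 + α^4 + 2α^3 + α^2 + 2.
Reduce using α^5 ≡ 2α^4 + 2α^3 + 2α + 2 (mod α^5 + α^4 + α^3 + α + 1).
Reduced: 2α^3 + 2α + 2.

2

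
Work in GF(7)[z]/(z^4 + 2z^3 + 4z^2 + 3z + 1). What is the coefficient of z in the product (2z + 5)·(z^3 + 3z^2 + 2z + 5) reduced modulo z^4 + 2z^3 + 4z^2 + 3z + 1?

0

Multiply in GF(7)[z]: (2z + 5)·(z^3 + 3z^2 + 2z + 5) = 2z^4 + 4z^3 + 5z^2 + 6z + 4.
Reduce using z^4 ≡ 5z^3 + 3z^2 + 4z + 6 (mod z^4 + 2z^3 + 4z^2 + 3z + 1).
Reduced: 4z^2 + 2.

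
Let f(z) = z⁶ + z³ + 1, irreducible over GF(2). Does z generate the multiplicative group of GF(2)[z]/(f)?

|GF(2^6)^×| = 2^6 − 1 = 63. Prime factorization: 63 = 3^2·7.
f is primitive ⇔ z has order 63 in GF(2)[z]/(f), i.e. z^(63/q) ≠ 1 for each prime q | 63.
z^(21) mod f = z³.
z^(9) mod f = 1
Since z^(9) = 1, the order of z divides 9 < 63; not primitive.

No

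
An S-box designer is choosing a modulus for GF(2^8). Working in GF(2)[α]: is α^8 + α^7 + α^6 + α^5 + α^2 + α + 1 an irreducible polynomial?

Write g(α) = α^8 + α^7 + α^6 + α^5 + α^2 + α + 1.
Check for roots in GF(2): g(0) = 1; g(1) = 1.
No roots, so no linear factors.
Monic irreducibles of degree 2 over GF(2): α^2 + α + 1.
None of them divide g (all give nonzero remainder).
Monic irreducibles of degree 3 over GF(2): α^3 + α + 1, α^3 + α^2 + 1.
None of them divide g (all give nonzero remainder).
Monic irreducibles of degree 4 over GF(2): α^4 + α + 1, α^4 + α^3 + 1, α^4 + α^3 + α^2 + α + 1.
None of them divide g (all give nonzero remainder).
No irreducible factor of degree ≤ 4 exists, so g is irreducible over GF(2).

Yes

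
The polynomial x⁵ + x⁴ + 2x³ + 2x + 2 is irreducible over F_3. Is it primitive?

No

Write f(x) = x⁵ + x⁴ + 2x³ + 2x + 2.
|GF(3^5)^×| = 3^5 − 1 = 242. Prime factorization: 242 = 2·11^2.
f is primitive ⇔ x has order 242 in GF(3)[x]/(f), i.e. x^(242/q) ≠ 1 for each prime q | 242.
x^(121) mod f = 1
x^(22) mod f = x⁴ + 2x.
Since x^(121) = 1, the order of x divides 121 < 242; not primitive.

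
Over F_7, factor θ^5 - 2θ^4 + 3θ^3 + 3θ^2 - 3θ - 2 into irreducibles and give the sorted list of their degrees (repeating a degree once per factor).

Write g(θ) = θ^5 - 2θ^4 + 3θ^3 + 3θ^2 - 3θ - 2.
Linear factors from roots: (θ - 1), (θ - 2).
Complete factorization: g(θ) = (θ - 2)·(θ - 1)·(θ^3 + θ^2 - 3θ - 1).
Factor degrees with multiplicity: 1 + 1 + 3 = 5.

1, 1, 3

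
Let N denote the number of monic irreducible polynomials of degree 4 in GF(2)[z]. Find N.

3

Gauss's count: N_{2}(4) = (1/4) Σ_{d|4} μ(4/d)·2^d.
Divisors of 4: 1, 2, 4; μ(4/d) for each: 0, -1, 1.
Σ = − 2^2 + 2^4 = 12.
N = 12/4 = 3.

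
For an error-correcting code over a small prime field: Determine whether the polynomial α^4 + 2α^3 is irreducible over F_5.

No

Write f(α) = α^4 + 2α^3.
Check for roots in F_5: f(0) = 0 → root; f(1) = 3; f(2) = 2; f(3) = 0 → root; f(4) = 4.
f(0) = 0, so (α) divides f(α); f is reducible.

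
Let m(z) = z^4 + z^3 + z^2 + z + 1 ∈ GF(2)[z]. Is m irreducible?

Check for roots in GF(2): m(0) = 1; m(1) = 1.
No roots, so no linear factors.
Monic irreducibles of degree 2 over GF(2): z^2 + z + 1.
None of them divide m (all give nonzero remainder).
No irreducible factor of degree ≤ 2 exists, so m is irreducible over GF(2).

Yes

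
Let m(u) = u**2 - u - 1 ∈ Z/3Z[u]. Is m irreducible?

Yes

Check for roots in Z/3Z: m(0) = 2; m(1) = 2; m(2) = 1.
No roots. A degree-2 polynomial over a field with no linear factor is irreducible.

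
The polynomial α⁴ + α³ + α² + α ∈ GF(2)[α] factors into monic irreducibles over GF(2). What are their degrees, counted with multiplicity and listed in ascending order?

Write g(α) = α⁴ + α³ + α² + α.
Roots in GF(2): g(0) = 0 → root; g(1) = 0 → root.
Linear factors from roots: (α), (α + 1).
Complete factorization: g(α) = (α)·(α + 1)^3.
Factor degrees with multiplicity: 1 + 1 + 1 + 1 = 4.

1, 1, 1, 1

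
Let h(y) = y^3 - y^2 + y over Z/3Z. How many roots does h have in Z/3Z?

Evaluate at each of the 3 elements of Z/3Z:
h(0) = 0 → root; h(1) = 1; h(2) = 0 → root.
Roots: {0, 2}.

2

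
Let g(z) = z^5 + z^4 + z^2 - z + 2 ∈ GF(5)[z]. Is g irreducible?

Check for roots in GF(5): g(0) = 2; g(1) = 4; g(2) = 2; g(3) = 2; g(4) = 4.
No roots, so no linear factors.
Degree-2 irreducible divisors: test the 10 monic irreducibles of degree 2 over GF(5).
None of them divide g (all give nonzero remainder).
No irreducible factor of degree ≤ 2 exists, so g is irreducible over GF(5).

Yes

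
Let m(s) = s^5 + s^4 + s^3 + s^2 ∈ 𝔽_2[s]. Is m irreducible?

Check for roots in 𝔽_2: m(0) = 0 → root; m(1) = 0 → root.
m(0) = 0, so (s) divides m(s); m is reducible.

No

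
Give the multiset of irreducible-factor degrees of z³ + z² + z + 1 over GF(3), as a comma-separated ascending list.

1, 2

Write g(z) = z³ + z² + z + 1.
Roots in GF(3): g(0) = 1; g(1) = 1; g(2) = 0 → root.
Linear factors from roots: (z + 1).
Complete factorization: g(z) = (z + 1)·(z² + 1).
Factor degrees with multiplicity: 1 + 2 = 3.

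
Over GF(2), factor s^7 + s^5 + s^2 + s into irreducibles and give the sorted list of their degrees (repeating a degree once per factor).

Write h(s) = s^7 + s^5 + s^2 + s.
Roots in GF(2): h(0) = 0 → root; h(1) = 0 → root.
Linear factors from roots: (s), (s + 1).
Complete factorization: h(s) = (s)·(s + 1)·(s^2 + s + 1)·(s^3 + s + 1).
Factor degrees with multiplicity: 1 + 1 + 2 + 3 = 7.

1, 1, 2, 3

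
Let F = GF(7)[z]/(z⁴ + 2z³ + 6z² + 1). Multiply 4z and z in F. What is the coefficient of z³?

0

Multiply in GF(7)[z]: (4z)·(z) = 4z².
Reduced: 4z².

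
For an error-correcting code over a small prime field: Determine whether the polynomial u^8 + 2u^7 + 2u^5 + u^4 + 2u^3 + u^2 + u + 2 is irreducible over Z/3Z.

Write m(u) = u^8 + 2u^7 + 2u^5 + u^4 + 2u^3 + u^2 + u + 2.
Check for roots in Z/3Z: m(0) = 2; m(1) = 0 → root; m(2) = 1.
m(1) = 0, so (u − 1) divides m(u); m is reducible.

No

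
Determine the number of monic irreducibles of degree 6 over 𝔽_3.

116

x^(3^6) − x is the product of all monic irreducibles of degree dividing 6; Möbius inversion gives N = (1/6) Σ μ(6/d)·3^d.
Divisors of 6: 1, 2, 3, 6; μ(6/d) for each: 1, -1, -1, 1.
Σ = 3^1 − 3^2 − 3^3 + 3^6 = 696.
N = 696/6 = 116.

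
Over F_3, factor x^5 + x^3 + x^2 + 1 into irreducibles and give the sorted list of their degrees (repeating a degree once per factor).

1, 1, 1, 2

Write g(x) = x^5 + x^3 + x^2 + 1.
Roots in F_3: g(0) = 1; g(1) = 1; g(2) = 0 → root.
Linear factors from roots: (x + 1).
Complete factorization: g(x) = (x + 1)^3·(x^2 + 1).
Factor degrees with multiplicity: 1 + 1 + 1 + 2 = 5.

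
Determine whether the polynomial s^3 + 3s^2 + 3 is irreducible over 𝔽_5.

Write g(s) = s^3 + 3s^2 + 3.
Check for roots in 𝔽_5: g(0) = 3; g(1) = 2; g(2) = 3; g(3) = 2; g(4) = 0 → root.
g(4) = 0, so (s − 4) divides g(s); g is reducible.

No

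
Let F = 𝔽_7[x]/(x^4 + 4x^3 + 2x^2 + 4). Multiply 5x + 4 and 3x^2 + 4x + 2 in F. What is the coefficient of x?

5

Multiply in 𝔽_7[x]: (5x + 4)·(3x^2 + 4x + 2) = x^3 + 4x^2 + 5x + 1.
Reduced: x^3 + 4x^2 + 5x + 1.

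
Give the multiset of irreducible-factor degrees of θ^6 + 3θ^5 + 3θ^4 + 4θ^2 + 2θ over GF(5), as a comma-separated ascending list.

Write g(θ) = θ^6 + 3θ^5 + 3θ^4 + 4θ^2 + 2θ.
Roots in GF(5): g(0) = 0 → root; g(1) = 3; g(2) = 3; g(3) = 3; g(4) = 3.
Linear factors from roots: (θ).
Complete factorization: g(θ) = (θ)·(θ^2 + 4θ + 1)·(θ^3 + 4θ^2 + θ + 2).
Factor degrees with multiplicity: 1 + 2 + 3 = 6.

1, 2, 3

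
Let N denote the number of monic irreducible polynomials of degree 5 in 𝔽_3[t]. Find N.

By the necklace-counting formula, N_3(5) = (1/5) Σ_{d|5} μ(5/d)·3^d.
Divisors of 5: 1, 5; μ(5/d) for each: -1, 1.
Σ = − 3^1 + 3^5 = 240.
N = 240/5 = 48.

48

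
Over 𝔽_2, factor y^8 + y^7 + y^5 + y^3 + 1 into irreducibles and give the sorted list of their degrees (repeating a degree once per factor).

Write f(y) = y^8 + y^7 + y^5 + y^3 + 1.
Roots in 𝔽_2: f(0) = 1; f(1) = 1.
Complete factorization: f(y) = (y^8 + y^7 + y^5 + y^3 + 1).
Factor degrees with multiplicity: 8 = 8.

8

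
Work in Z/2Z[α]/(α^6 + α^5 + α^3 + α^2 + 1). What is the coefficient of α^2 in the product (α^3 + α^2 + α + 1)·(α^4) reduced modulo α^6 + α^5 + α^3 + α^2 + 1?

0

Multiply in Z/2Z[α]: (α^3 + α^2 + α + 1)·(α^4) = α^7 + α^6 + α^5 + α^4.
Reduce using α^6 ≡ α^5 + α^3 + α^2 + 1 (mod α^6 + α^5 + α^3 + α^2 + 1).
Reduced: α^5 + α^3 + α.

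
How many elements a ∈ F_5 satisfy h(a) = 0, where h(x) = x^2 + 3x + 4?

0

Evaluate at each of the 5 elements of F_5:
h(0) = 4; h(1) = 3; h(2) = 4; h(3) = 2; h(4) = 2.
No element is a root.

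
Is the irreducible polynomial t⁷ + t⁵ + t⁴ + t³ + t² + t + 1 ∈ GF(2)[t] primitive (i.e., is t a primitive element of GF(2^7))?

Write f(t) = t⁷ + t⁵ + t⁴ + t³ + t² + t + 1.
|GF(2^7)^×| = 2^7 − 1 = 127. Prime factorization: 127 = 127.
f is primitive ⇔ t has order 127 in GF(2)[t]/(f), i.e. t^(127/q) ≠ 1 for each prime q | 127.
t^(1) mod f = t.
None equal 1, so t has full order 127; f is primitive.

Yes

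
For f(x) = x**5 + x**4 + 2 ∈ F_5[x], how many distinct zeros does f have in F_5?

Evaluate at each of the 5 elements of F_5:
f(0) = 2; f(1) = 4; f(2) = 0 → root; f(3) = 1; f(4) = 2.
Roots: {2}.

1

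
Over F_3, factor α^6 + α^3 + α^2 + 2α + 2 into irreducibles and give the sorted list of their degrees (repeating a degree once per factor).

Write g(α) = α^6 + α^3 + α^2 + 2α + 2.
Roots in F_3: g(0) = 2; g(1) = 1; g(2) = 1.
Complete factorization: g(α) = (α^6 + α^3 + α^2 + 2α + 2).
Factor degrees with multiplicity: 6 = 6.

6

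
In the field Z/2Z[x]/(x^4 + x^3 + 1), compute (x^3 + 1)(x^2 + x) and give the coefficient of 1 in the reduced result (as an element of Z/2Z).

Multiply in Z/2Z[x]: (x^3 + 1)·(x^2 + x) = x^5 + x^4 + x^2 + x.
Reduce using x^4 ≡ x^3 + 1 (mod x^4 + x^3 + 1).
Reduced: x^2.

0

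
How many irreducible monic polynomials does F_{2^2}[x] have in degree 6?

By the necklace-counting formula, N_4(6) = (1/6) Σ_{d|6} μ(6/d)·4^d.
Divisors of 6: 1, 2, 3, 6; μ(6/d) for each: 1, -1, -1, 1.
Σ = 4^1 − 4^2 − 4^3 + 4^6 = 4020.
N = 4020/6 = 670.

670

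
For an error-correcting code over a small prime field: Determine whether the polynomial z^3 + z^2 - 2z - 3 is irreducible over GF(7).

Yes

Write h(z) = z^3 + z^2 - 2z - 3.
Check for roots in GF(7): h(0) = 4; h(1) = 4; h(2) = 5; h(3) = 6; h(4) = 6; h(5) = 4; h(6) = 6.
No roots. A degree-3 polynomial over a field with no linear factor is irreducible.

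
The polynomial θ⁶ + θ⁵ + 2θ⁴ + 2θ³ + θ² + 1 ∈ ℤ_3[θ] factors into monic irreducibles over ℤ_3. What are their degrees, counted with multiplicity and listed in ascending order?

Write f(θ) = θ⁶ + θ⁵ + 2θ⁴ + 2θ³ + θ² + 1.
Roots in ℤ_3: f(0) = 1; f(1) = 2; f(2) = 2.
Complete factorization: f(θ) = (θ² + θ + 2)·(θ⁴ + 2θ + 2).
Factor degrees with multiplicity: 2 + 4 = 6.

2, 4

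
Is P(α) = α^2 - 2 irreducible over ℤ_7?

No

Check for roots in ℤ_7: P(0) = 5; P(1) = 6; P(2) = 2; P(3) = 0 → root; P(4) = 0 → root; P(5) = 2; P(6) = 6.
P(3) = 0, so (α − 3) divides P(α); P is reducible.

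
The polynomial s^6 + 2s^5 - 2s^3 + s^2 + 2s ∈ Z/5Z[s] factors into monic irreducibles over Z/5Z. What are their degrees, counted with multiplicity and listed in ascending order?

Write g(s) = s^6 + 2s^5 - 2s^3 + s^2 + 2s.
Roots in Z/5Z: g(0) = 0 → root; g(1) = 4; g(2) = 0 → root; g(3) = 1; g(4) = 0 → root.
Linear factors from roots: (s), (s - 2), (s + 1).
Complete factorization: g(s) = (s)·(s + 1)·(s - 2)·(s^3 - 2s^2 - 1).
Factor degrees with multiplicity: 1 + 1 + 1 + 3 = 6.

1, 1, 1, 3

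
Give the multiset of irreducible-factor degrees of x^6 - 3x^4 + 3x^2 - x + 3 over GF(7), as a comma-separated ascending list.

6

Write g(x) = x^6 - 3x^4 + 3x^2 - x + 3.
Complete factorization: g(x) = (x^6 - 3x^4 + 3x^2 - x + 3).
Factor degrees with multiplicity: 6 = 6.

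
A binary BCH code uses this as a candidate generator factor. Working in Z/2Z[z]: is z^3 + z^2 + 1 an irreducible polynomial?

Yes

Write f(z) = z^3 + z^2 + 1.
Check for roots in Z/2Z: f(0) = 1; f(1) = 1.
No roots. A degree-3 polynomial over a field with no linear factor is irreducible.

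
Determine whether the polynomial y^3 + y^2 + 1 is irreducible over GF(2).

Yes

Write P(y) = y^3 + y^2 + 1.
Check for roots in GF(2): P(0) = 1; P(1) = 1.
No roots. A degree-3 polynomial over a field with no linear factor is irreducible.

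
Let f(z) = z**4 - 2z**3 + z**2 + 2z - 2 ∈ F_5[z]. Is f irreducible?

Check for roots in F_5: f(0) = 3; f(1) = 0 → root; f(2) = 1; f(3) = 0 → root; f(4) = 0 → root.
f(1) = 0, so (z − 1) divides f(z); f is reducible.

No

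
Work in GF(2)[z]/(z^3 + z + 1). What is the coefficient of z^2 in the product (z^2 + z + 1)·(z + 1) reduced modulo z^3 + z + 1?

Multiply in GF(2)[z]: (z^2 + z + 1)·(z + 1) = z^3 + 1.
Reduce using z^3 ≡ z + 1 (mod z^3 + z + 1).
Reduced: z.

0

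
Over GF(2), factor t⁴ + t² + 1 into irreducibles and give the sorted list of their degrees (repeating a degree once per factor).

2, 2

Write f(t) = t⁴ + t² + 1.
Roots in GF(2): f(0) = 1; f(1) = 1.
Complete factorization: f(t) = (t² + t + 1)^2.
Factor degrees with multiplicity: 2 + 2 = 4.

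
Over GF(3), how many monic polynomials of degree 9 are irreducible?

Gauss's count: N_{3}(9) = (1/9) Σ_{d|9} μ(9/d)·3^d.
Divisors of 9: 1, 3, 9; μ(9/d) for each: 0, -1, 1.
Σ = − 3^3 + 3^9 = 19656.
N = 19656/9 = 2184.

2184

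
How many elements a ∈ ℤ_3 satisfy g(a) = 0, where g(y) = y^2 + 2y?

Evaluate at each of the 3 elements of ℤ_3:
g(0) = 0 → root; g(1) = 0 → root; g(2) = 2.
Roots: {0, 1}.

2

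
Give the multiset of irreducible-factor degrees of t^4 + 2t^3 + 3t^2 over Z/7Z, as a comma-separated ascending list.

Write f(t) = t^4 + 2t^3 + 3t^2.
Linear factors from roots: (t).
Complete factorization: f(t) = (t)^2·(t^2 + 2t + 3).
Factor degrees with multiplicity: 1 + 1 + 2 = 4.

1, 1, 2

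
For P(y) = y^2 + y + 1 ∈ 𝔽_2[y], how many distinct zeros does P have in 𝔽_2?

Evaluate at each of the 2 elements of 𝔽_2:
P(0) = 1; P(1) = 1.
No element is a root.

0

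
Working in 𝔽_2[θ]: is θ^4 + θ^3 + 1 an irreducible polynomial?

Write P(θ) = θ^4 + θ^3 + 1.
Check for roots in 𝔽_2: P(0) = 1; P(1) = 1.
No roots, so no linear factors.
Monic irreducibles of degree 2 over GF(2): θ^2 + θ + 1.
None of them divide P (all give nonzero remainder).
No irreducible factor of degree ≤ 2 exists, so P is irreducible over GF(2).

Yes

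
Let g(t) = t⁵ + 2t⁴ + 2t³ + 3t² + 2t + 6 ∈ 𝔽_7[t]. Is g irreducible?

Check for roots in 𝔽_7: g(0) = 6; g(1) = 2; g(2) = 4; g(3) = 1; g(4) = 4; g(5) = 5; g(6) = 6.
No roots, so no linear factors.
Degree-2 irreducible divisors: test the 21 monic irreducibles of degree 2 over GF(7).
None of them divide g (all give nonzero remainder).
No irreducible factor of degree ≤ 2 exists, so g is irreducible over GF(7).

Yes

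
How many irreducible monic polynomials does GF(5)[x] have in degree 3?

40

The number of monic irreducibles of degree 3 over GF(5) is (1/3)·Σ_{d∣3} μ(3/d) 5^d.
Divisors of 3: 1, 3; μ(3/d) for each: -1, 1.
Σ = − 5^1 + 5^3 = 120.
N = 120/3 = 40.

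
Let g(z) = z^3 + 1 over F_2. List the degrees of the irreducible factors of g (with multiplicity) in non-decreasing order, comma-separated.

Roots in F_2: g(0) = 1; g(1) = 0 → root.
Linear factors from roots: (z + 1).
Complete factorization: g(z) = (z + 1)·(z^2 + z + 1).
Factor degrees with multiplicity: 1 + 2 = 3.

1, 2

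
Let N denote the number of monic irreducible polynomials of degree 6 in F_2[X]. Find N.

Gauss's count: N_{2}(6) = (1/6) Σ_{d|6} μ(6/d)·2^d.
Divisors of 6: 1, 2, 3, 6; μ(6/d) for each: 1, -1, -1, 1.
Σ = 2^1 − 2^2 − 2^3 + 2^6 = 54.
N = 54/6 = 9.

9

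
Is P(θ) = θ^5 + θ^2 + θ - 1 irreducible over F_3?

Yes

Check for roots in F_3: P(0) = 2; P(1) = 2; P(2) = 1.
No roots, so no linear factors.
Monic irreducibles of degree 2 over GF(3): θ^2 + 1, θ^2 + θ - 1, θ^2 - θ - 1.
None of them divide P (all give nonzero remainder).
No irreducible factor of degree ≤ 2 exists, so P is irreducible over GF(3).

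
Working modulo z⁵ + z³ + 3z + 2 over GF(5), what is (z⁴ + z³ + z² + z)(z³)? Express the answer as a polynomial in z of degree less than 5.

2z^3 + 3z

Multiply in GF(5)[z]: (z⁴ + z³ + z² + z)·(z³) = z⁷ + z⁶ + z⁵ + z⁴.
Reduce using z⁵ ≡ 4z³ + 2z + 3 (mod z⁵ + z³ + 3z + 2).
Reduced: 2z³ + 3z.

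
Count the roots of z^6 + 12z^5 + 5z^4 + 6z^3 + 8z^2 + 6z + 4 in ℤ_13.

Write h(z) = z^6 + 12z^5 + 5z^4 + 6z^3 + 8z^2 + 6z + 4.
Evaluate at each of the 13 elements of ℤ_13:
h(0) = 4; h(1) = 3; h(2) = 0 → root; h(3) = 3; h(4) = 4; h(5) = 8; h(6) = 2; h(7) = 7; h(8) = 5; h(9) = 1; h(10) = 12; h(11) = 9; h(12) = 7.
Roots: {2}.

1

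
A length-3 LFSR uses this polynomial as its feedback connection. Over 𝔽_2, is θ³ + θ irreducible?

No

Write P(θ) = θ³ + θ.
Check for roots in 𝔽_2: P(0) = 0 → root; P(1) = 0 → root.
P(0) = 0, so (θ) divides P(θ); P is reducible.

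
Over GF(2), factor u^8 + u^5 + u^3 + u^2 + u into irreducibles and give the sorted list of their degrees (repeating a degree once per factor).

1, 2, 2, 3

Write f(u) = u^8 + u^5 + u^3 + u^2 + u.
Roots in GF(2): f(0) = 0 → root; f(1) = 1.
Linear factors from roots: (u).
Complete factorization: f(u) = (u)·(u^2 + u + 1)^2·(u^3 + u + 1).
Factor degrees with multiplicity: 1 + 2 + 2 + 3 = 8.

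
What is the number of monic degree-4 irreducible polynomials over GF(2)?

Gauss's count: N_{2}(4) = (1/4) Σ_{d|4} μ(4/d)·2^d.
Divisors of 4: 1, 2, 4; μ(4/d) for each: 0, -1, 1.
Σ = − 2^2 + 2^4 = 12.
N = 12/4 = 3.

3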